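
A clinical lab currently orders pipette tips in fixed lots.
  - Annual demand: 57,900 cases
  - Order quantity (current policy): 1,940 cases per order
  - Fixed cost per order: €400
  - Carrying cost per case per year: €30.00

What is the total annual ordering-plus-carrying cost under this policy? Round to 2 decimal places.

Annual ordering cost = (D/Q)·S = (57,900/1,940) × 400 = €11,938.14
Annual holding cost  = (Q/2)·H = (1,940/2) × 30 = €29,100.00
Total = €11,938.14 + €29,100.00 = €41,038.14

€41,038.14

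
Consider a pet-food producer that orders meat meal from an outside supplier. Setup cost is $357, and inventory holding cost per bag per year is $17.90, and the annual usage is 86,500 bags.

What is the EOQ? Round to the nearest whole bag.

Optimal lot size Q* = (2 × 86,500 × $357 / $17.9)^½ ≈ 1,857.51

1,858 bags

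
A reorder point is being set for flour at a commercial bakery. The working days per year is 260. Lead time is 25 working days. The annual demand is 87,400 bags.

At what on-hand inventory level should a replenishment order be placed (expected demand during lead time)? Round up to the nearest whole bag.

8,404 bags

Daily demand d = 87,400 / 260 = 336.154 bags/day
Demand during lead time = 336.154 × 25 = 8,403.85
Reorder point = 8,403.85 → round up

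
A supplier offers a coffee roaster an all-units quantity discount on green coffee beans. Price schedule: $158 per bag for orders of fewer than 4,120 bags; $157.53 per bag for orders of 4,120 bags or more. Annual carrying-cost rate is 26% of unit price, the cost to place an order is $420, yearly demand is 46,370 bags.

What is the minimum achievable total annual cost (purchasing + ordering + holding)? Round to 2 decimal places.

$7,366,461.24

H₁ = 26%×$158 = $41.0800;  H₂ = 26%×$157.53 = $40.9578
EOQ₁ = √(2×46,370×420/41.0800) = 973.74  (< 4,120, feasible at tier 1)
EOQ₂ = √(2×46,370×420/40.9578) = 975.19  (< 4,120 → use Q = 4,120 at tier-2 price)
TC(tier 1 (EOQ₁), Q≈973.7) = $7,366,461.24
TC(tier 2, Q≈4,120.0) = $7,393,766.21
Minimum at tier 1 (EOQ₁): $7,366,461.24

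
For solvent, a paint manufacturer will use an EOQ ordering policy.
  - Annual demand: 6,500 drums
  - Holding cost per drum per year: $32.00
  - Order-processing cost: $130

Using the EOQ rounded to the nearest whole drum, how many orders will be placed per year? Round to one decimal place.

EOQ = √(2DS/H) = √(2 × 6,500 × 130 / 32)
    = √(52,812.50) ≈ 229.81 → Q = 230
N = D/Q = 6,500/230 ≈ 28.261 orders/yr

28.3 orders per year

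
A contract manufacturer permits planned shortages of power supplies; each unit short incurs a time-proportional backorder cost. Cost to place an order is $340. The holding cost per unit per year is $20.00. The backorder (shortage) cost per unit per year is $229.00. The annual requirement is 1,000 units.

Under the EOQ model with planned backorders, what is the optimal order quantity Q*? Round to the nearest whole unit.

192 units

Basic EOQ = √(2·1,000·340/20) = 184.391
Backorder adjustment √((H+b)/b) = √((20+229)/229) = 1.0428
Q* = 184.391 × 1.0428 ≈ 192.27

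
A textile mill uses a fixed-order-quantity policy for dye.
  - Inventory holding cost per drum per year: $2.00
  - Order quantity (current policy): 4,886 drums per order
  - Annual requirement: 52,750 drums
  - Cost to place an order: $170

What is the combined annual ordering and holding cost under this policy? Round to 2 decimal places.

$6,721.35

Annual ordering cost = (D/Q)·S = (52,750/4,886) × 170 = $1,835.35
Annual holding cost  = (Q/2)·H = (4,886/2) × 2 = $4,886.00
Total = $1,835.35 + $4,886.00 = $6,721.35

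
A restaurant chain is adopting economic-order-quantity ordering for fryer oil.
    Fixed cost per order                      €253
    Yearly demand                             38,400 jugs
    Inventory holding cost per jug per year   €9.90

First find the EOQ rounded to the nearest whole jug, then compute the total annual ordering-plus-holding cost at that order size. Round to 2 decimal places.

Optimal lot size Q* = (2 × 38,400 × €253 / €9.9)^½ ≈ 1,400.95 → Q = 1,401 jugs
Orders/yr = 38,400/1,401 = 27.409; ordering cost = 27.409 × €253 = €6,934.48
Average inventory = 1,401/2 = 700.5; holding cost = 700.5 × €9.9 = €6,934.95
Total = €6,934.48 + €6,934.95 = €13,869.43

€13,869.43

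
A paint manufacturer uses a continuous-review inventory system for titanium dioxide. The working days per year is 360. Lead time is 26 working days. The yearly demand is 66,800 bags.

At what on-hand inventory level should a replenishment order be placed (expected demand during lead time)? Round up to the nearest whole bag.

Daily demand d = 66,800 / 360 = 185.556 bags/day
Demand during lead time = 185.556 × 26 = 4,824.44
Reorder point = 4,824.44 → round up

4,825 bags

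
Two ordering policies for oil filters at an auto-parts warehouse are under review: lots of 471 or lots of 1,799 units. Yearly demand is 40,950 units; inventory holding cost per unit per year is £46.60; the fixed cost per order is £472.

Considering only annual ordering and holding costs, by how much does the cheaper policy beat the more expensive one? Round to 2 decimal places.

£649.43

For each Q, cost = (D/Q)·S + (Q/2)·H.
TC(471) = (40,950/471)×472 + (471/2)×46.6 = £52,011.24
TC(1,799) = (40,950/1,799)×472 + (1,799/2)×46.6 = £52,660.67
|ΔTC| = |£52,011.24 − £52,660.67| = £649.43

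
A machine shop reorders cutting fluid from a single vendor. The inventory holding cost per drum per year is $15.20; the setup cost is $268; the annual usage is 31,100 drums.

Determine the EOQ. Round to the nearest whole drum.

1,047 drums

Optimal lot size Q* = (2 × 31,100 × $268 / $15.2)^½ ≈ 1,047.23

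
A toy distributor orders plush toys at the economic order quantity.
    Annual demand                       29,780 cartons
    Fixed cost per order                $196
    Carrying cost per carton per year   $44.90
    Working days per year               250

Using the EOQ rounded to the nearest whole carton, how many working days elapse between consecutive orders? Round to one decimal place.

4.3 days

2DS/H = 2·29,780·196/44.9 = 259,994.65
EOQ = √259,994.65 ≈ 509.90 → Q = 510 cartons
T = Q/D × 250 days = 510/29,780 × 250 = 4.281 days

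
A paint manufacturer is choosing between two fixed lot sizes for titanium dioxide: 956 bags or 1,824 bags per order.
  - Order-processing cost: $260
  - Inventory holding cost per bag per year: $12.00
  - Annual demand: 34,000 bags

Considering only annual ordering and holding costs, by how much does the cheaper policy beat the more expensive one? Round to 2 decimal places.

Annual cost at Q: ordering D·S/Q plus holding Q·H/2.
TC(956) = (34,000/956)×260 + (956/2)×12 = $14,982.86
TC(1,824) = (34,000/1,824)×260 + (1,824/2)×12 = $15,790.49
Cheaper: Q = 956.  Difference = $807.63

$807.63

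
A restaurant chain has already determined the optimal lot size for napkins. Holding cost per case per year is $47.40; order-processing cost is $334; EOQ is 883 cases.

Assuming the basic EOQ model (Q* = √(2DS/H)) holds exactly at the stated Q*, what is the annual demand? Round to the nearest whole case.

55,325 cases per year

EOQ relation: Q² = 2DS/H, so rearrange for the unknown.
D = Q²H / (2S) = 883² × 47.4 / (2 × 334) = 55,325.24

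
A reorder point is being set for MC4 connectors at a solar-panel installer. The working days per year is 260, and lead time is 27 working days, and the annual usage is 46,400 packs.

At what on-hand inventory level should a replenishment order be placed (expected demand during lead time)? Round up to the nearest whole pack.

4,819 packs

Daily demand d = 46,400 / 260 = 178.462 packs/day
Demand during lead time = 178.462 × 27 = 4,818.46
Reorder point = 4,818.46 → round up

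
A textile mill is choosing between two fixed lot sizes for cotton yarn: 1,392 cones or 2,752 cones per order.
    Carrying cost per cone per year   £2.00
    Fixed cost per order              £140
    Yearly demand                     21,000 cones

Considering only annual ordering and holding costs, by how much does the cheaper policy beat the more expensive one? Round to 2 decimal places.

£316.24

For each Q, cost = (D/Q)·S + (Q/2)·H.
TC(1,392) = (21,000/1,392)×140 + (1,392/2)×2 = £3,504.07
TC(2,752) = (21,000/2,752)×140 + (2,752/2)×2 = £3,820.31
|ΔTC| = |£3,504.07 − £3,820.31| = £316.24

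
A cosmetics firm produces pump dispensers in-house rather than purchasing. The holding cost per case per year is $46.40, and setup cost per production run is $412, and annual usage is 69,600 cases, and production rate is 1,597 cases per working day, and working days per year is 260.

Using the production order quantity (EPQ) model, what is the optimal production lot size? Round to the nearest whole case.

Daily demand d = 69,600/260 = 267.692; p = 1597; 1 − d/p = 0.83238
EPQ = √(2DS / (H(1 − d/p)))
    = √(2 × 69,600 × 412 / (46.4 × 0.83238)) ≈ 1,218.57

1,219 cases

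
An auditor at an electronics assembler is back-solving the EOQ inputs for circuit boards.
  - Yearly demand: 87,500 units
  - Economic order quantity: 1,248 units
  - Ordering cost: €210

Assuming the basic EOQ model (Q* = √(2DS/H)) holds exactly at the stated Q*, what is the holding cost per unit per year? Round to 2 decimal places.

€23.60

Since Q* = (2DS/H)^½, squaring gives Q*²·H = 2DS.
H = 2DS / Q² = 2 × 87,500 × 210 / 1,248² = 23.5954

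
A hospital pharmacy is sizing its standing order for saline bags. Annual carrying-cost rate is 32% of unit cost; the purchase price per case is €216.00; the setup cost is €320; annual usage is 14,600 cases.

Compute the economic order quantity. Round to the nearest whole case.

Holding cost per case per year: H = 32% × €216 = €69.1200
2DS/H = 2·14,600·320/69.12 = 135,185.19
EOQ = √135,185.19 ≈ 367.68

368 cases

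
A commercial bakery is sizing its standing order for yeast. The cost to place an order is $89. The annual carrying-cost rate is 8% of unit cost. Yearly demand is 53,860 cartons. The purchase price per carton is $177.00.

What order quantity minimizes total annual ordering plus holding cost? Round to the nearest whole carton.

Carrying cost H = $177 × 8% = $14.1600/carton/yr
EOQ = √(2DS/H) = √(2 × 53,860 × 89 / 14.16)
    = √(677,053.67) ≈ 822.83

823 cartons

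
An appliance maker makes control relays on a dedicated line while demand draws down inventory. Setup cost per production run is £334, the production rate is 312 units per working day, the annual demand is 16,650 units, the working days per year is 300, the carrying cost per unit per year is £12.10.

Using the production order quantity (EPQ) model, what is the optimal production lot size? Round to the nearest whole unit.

1,057 units

d = 16,650/300 = 55.5000 units/day;  effective holding cost H(1 − d/p) = 12.1·(1 − 55.5000/312) = 9.94760
Q* = √(2DS / H_eff) = √(2·16,650·334 / 9.94760) ≈ 1,057.39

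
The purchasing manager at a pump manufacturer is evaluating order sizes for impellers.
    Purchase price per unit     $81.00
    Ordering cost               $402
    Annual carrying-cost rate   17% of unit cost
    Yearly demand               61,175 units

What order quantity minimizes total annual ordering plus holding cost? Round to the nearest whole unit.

1,890 units

Holding cost per unit per year: H = 17% × $81 = $13.7700
Optimal lot size Q* = (2 × 61,175 × $402 / $13.77)^½ ≈ 1,889.94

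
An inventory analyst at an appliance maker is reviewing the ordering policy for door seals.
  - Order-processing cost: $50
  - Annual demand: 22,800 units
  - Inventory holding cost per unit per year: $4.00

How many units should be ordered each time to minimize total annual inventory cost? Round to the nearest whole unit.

755 units

Optimal lot size Q* = (2 × 22,800 × $50 / $4)^½ ≈ 754.98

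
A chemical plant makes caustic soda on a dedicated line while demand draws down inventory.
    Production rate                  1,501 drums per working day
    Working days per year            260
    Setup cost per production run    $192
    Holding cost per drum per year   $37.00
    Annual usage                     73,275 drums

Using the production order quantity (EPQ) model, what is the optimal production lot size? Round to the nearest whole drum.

968 drums

d = 73,275/260 = 281.8269 drums/day;  effective holding cost H(1 − d/p) = 37·(1 − 281.8269/1501) = 30.05290
Q* = √(2DS / H_eff) = √(2·73,275·192 / 30.05290) ≈ 967.61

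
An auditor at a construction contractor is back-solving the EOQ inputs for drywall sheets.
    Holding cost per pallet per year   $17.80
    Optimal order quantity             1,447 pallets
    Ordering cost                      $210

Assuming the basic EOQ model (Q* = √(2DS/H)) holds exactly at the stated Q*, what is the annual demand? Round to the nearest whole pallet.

88,738 pallets per year

From Q* = √(2DS/H) ⇒ Q*² = 2DS/H.
D = Q²H / (2S) = 1,447² × 17.8 / (2 × 210) = 88,737.62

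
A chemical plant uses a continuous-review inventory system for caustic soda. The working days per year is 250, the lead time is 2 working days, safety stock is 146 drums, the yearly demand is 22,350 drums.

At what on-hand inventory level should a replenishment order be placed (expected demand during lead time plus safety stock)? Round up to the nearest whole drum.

325 drums

Daily demand d = 22,350 / 250 = 89.400 drums/day
Demand during lead time = 89.400 × 2 = 178.80
Reorder point = 178.80 + 146 = 324.80 → round up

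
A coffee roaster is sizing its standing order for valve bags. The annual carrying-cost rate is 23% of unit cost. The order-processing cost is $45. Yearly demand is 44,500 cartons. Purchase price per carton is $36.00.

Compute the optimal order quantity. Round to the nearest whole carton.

695 cartons

Carrying cost H = $36 × 23% = $8.2800/carton/yr
2DS/H = 2·44,500·45/8.28 = 483,695.65
EOQ = √483,695.65 ≈ 695.48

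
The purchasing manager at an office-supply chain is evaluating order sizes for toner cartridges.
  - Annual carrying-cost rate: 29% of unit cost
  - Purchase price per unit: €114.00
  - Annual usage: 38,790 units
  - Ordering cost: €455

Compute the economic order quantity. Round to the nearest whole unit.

1,033 units

Carrying cost H = €114 × 29% = €33.0600/unit/yr
EOQ = √(2DS/H) = √(2 × 38,790 × 455 / 33.06)
    = √(1,067,722.32) ≈ 1,033.31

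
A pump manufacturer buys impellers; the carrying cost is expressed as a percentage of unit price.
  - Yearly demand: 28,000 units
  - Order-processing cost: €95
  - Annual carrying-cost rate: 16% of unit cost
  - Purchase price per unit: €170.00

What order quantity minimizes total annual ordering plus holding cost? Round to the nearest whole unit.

442 units

Holding cost per unit per year: H = 16% × €170 = €27.2000
2DS/H = 2·28,000·95/27.2 = 195,588.24
EOQ = √195,588.24 ≈ 442.25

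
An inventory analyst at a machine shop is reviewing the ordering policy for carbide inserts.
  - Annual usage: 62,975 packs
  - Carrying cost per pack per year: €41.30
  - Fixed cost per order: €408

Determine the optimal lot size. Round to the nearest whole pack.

2DS/H = 2·62,975·408/41.3 = 1,244,251.82
EOQ = √1,244,251.82 ≈ 1,115.46

1,115 packs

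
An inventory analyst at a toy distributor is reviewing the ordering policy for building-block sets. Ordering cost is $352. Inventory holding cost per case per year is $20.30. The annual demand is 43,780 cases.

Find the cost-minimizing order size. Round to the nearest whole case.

EOQ = √(2DS/H) = √(2 × 43,780 × 352 / 20.3)
    = √(1,518,281.77) ≈ 1,232.19

1,232 cases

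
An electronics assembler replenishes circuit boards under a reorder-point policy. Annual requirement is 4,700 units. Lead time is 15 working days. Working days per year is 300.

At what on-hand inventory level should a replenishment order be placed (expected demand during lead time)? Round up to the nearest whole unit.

235 units

Daily demand d = 4,700 / 300 = 15.667 units/day
Demand during lead time = 15.667 × 15 = 235.00
Reorder point = 235.00 → round up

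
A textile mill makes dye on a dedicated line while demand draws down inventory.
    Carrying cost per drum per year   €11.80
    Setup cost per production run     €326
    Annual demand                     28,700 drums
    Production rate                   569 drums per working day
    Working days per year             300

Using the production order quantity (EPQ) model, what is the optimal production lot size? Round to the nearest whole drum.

1,381 drums

Daily demand d = 28,700/300 = 95.667; p = 569; 1 − d/p = 0.83187
EPQ = √(2DS / (H(1 − d/p)))
    = √(2 × 28,700 × 326 / (11.8 × 0.83187)) ≈ 1,380.69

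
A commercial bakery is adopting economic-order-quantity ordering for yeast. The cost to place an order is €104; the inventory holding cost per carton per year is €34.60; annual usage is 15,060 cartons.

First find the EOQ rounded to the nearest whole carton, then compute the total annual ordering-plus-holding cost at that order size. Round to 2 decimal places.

2DS/H = 2·15,060·104/34.6 = 90,534.10
EOQ = √90,534.10 ≈ 300.89 → Q = 301 cartons
Ordering: D/Q × S = 15,060/301 × €104 = €5,203.46
Holding:  Q/2 × H = 301/2 × €34.6 = €5,207.30
Total = €5,203.46 + €5,207.30 = €10,410.76

€10,410.76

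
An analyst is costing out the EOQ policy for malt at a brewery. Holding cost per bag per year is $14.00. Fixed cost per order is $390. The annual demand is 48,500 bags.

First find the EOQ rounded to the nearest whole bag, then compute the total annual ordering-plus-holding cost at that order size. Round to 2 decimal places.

$23,013.47

Q* = √(2·D·S / H) = √(2·48,500·390 / 14) = √2,702,142.9 ≈ 1,643.82 → Q = 1,644 bags
Ordering: D/Q × S = 48,500/1,644 × $390 = $11,505.47
Holding:  Q/2 × H = 1,644/2 × $14 = $11,508.00
Total = $11,505.47 + $11,508.00 = $23,013.47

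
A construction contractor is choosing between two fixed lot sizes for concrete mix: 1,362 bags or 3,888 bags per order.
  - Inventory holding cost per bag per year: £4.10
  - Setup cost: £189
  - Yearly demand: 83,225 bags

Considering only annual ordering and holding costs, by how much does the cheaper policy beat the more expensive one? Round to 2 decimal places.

£2,324.88

Annual cost at Q: ordering D·S/Q plus holding Q·H/2.
TC(1,362) = (83,225/1,362)×189 + (1,362/2)×4.1 = £14,340.94
TC(3,888) = (83,225/3,888)×189 + (3,888/2)×4.1 = £12,016.06
Cheaper: Q = 3,888.  Difference = £2,324.88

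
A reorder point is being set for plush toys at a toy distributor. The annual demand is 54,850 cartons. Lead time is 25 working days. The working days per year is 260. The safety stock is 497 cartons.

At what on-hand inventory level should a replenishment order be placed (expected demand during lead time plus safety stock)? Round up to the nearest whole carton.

Daily demand d = 54,850 / 260 = 210.962 cartons/day
Demand during lead time = 210.962 × 25 = 5,274.04
Reorder point = 5,274.04 + 497 = 5,771.04 → round up

5,772 cartons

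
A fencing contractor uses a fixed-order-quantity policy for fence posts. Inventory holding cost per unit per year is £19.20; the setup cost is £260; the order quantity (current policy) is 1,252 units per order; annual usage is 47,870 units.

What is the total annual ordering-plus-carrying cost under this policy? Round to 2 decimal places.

Annual ordering cost = (D/Q)·S = (47,870/1,252) × 260 = £9,941.05
Annual holding cost  = (Q/2)·H = (1,252/2) × 19.2 = £12,019.20
Total = £9,941.05 + £12,019.20 = £21,960.25

£21,960.25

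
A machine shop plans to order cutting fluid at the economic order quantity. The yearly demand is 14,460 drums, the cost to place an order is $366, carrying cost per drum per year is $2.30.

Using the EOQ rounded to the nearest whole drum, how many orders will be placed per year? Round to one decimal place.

6.7 orders per year

Q* = √(2·D·S / H) = √(2·14,460·366 / 2.3) = √4,602,052.2 ≈ 2,145.24 → Q = 2,145
N = D/Q = 14,460/2,145 ≈ 6.741 orders/yr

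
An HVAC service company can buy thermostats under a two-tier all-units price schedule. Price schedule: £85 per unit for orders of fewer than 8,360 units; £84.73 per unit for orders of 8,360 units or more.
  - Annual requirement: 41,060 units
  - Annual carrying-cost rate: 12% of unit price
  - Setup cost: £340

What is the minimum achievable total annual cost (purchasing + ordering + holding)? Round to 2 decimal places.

H₁ = 12%×£85 = £10.2000;  H₂ = 12%×£84.73 = £10.1676
EOQ₁ = √(2×41,060×340/10.2000) = 1,654.49  (< 8,360, feasible at tier 1)
EOQ₂ = √(2×41,060×340/10.1676) = 1,657.12  (< 8,360 → use Q = 8,360 at tier-2 price)
TC(tier 1 (EOQ₁), Q≈1,654.5) = £3,506,975.79
TC(tier 2, Q≈8,360.0) = £3,523,184.27
Minimum at tier 1 (EOQ₁): £3,506,975.79

£3,506,975.79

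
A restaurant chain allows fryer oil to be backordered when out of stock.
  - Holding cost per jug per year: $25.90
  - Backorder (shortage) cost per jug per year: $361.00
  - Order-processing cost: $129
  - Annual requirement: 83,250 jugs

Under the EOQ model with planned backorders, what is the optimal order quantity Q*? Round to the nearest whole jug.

Basic EOQ = √(2·83,250·129/25.9) = 910.651
Backorder adjustment √((H+b)/b) = √((25.9+361)/361) = 1.0353
Q* = 910.651 × 1.0353 ≈ 942.75

943 jugs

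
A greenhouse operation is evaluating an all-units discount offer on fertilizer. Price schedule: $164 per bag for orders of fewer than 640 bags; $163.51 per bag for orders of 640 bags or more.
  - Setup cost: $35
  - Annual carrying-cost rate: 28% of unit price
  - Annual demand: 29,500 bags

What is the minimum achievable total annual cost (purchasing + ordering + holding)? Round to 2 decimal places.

H₁ = 28%×$164 = $45.9200;  H₂ = 28%×$163.51 = $45.7828
EOQ₁ = √(2×29,500×35/45.9200) = 212.06  (< 640, feasible at tier 1)
EOQ₂ = √(2×29,500×35/45.7828) = 212.38  (< 640 → use Q = 640 at tier-2 price)
TC(tier 1 (EOQ₁), Q≈212.1) = $4,847,737.80
TC(tier 2, Q≈640.0) = $4,839,808.78
Minimum at tier 2: $4,839,808.78

$4,839,808.78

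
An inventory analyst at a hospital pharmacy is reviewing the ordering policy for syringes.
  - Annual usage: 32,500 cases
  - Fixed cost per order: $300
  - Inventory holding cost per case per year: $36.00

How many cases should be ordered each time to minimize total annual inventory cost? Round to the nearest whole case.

EOQ = √(2DS/H) = √(2 × 32,500 × 300 / 36)
    = √(541,666.67) ≈ 735.98

736 cases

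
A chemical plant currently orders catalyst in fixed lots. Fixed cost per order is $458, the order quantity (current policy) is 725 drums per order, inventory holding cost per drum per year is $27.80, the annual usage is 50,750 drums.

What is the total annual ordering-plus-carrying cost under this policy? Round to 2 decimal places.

Annual ordering cost = (D/Q)·S = (50,750/725) × 458 = $32,060.00
Annual holding cost  = (Q/2)·H = (725/2) × 27.8 = $10,077.50
Total = $32,060.00 + $10,077.50 = $42,137.50

$42,137.50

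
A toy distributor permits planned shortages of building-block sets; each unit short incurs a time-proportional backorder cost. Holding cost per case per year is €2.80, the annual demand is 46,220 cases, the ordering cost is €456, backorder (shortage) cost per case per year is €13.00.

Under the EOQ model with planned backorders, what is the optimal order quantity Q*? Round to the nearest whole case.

Basic EOQ = √(2·46,220·456/2.8) = 3,880.015
Backorder adjustment √((H+b)/b) = √((2.8+13)/13) = 1.1024
Q* = 3,880.015 × 1.1024 ≈ 4,277.50

4,278 cases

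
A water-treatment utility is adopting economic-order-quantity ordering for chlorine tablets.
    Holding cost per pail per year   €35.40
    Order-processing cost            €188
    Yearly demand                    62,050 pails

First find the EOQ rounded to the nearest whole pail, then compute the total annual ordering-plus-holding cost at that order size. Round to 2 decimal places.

EOQ = √(2DS/H) = √(2 × 62,050 × 188 / 35.4)
    = √(659,062.15) ≈ 811.83 → Q = 812 pails
Ordering: D/Q × S = 62,050/812 × €188 = €14,366.26
Holding:  Q/2 × H = 812/2 × €35.4 = €14,372.40
Total = €14,366.26 + €14,372.40 = €28,738.66

€28,738.66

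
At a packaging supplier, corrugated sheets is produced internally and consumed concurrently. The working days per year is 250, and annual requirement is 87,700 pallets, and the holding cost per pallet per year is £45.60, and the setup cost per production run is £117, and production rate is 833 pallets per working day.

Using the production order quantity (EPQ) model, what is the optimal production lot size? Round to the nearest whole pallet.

882 pallets

d = 87,700/250 = 350.8000 pallets/day;  effective holding cost H(1 − d/p) = 45.6·(1 − 350.8000/833) = 26.39654
Q* = √(2DS / H_eff) = √(2·87,700·117 / 26.39654) ≈ 881.73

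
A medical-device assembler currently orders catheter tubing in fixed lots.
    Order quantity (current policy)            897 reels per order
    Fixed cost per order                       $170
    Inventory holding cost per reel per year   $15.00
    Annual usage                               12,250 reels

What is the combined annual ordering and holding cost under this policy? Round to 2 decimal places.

$9,049.13

Ordering: D/Q × S = 12,250/897 × $170 = $2,321.63
Holding:  Q/2 × H = 897/2 × $15 = $6,727.50
Total = $2,321.63 + $6,727.50 = $9,049.13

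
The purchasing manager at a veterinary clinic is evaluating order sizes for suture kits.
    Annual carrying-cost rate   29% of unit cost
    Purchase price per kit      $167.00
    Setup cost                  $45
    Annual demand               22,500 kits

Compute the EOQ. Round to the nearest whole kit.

204 kits

Holding cost per kit per year: H = 29% × $167 = $48.4300
2DS/H = 2·22,500·45/48.43 = 41,812.93
EOQ = √41,812.93 ≈ 204.48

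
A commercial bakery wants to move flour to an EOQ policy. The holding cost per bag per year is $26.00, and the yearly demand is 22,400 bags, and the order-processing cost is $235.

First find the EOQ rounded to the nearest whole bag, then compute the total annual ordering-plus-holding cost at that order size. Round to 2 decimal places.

Q* = √(2·D·S / H) = √(2·22,400·235 / 26) = √404,923.1 ≈ 636.34 → Q = 636 bags
Orders/yr = 22,400/636 = 35.220; ordering cost = 35.220 × $235 = $8,276.73
Average inventory = 636/2 = 318; holding cost = 318 × $26 = $8,268.00
Total = $8,276.73 + $8,268.00 = $16,544.73

$16,544.73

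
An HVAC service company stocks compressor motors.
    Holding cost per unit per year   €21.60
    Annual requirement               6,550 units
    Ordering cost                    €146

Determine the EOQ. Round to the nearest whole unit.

298 units

Q* = √(2·D·S / H) = √(2·6,550·146 / 21.6) = √88,546.3 ≈ 297.57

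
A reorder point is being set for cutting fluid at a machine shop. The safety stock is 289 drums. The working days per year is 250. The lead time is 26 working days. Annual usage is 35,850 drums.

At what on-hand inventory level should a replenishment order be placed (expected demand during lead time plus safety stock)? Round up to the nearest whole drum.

Daily demand d = 35,850 / 250 = 143.400 drums/day
Demand during lead time = 143.400 × 26 = 3,728.40
Reorder point = 3,728.40 + 289 = 4,017.40 → round up

4,018 drums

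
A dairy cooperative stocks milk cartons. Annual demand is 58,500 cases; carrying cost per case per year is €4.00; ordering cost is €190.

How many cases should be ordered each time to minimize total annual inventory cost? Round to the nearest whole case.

2,357 cases

Q* = √(2·D·S / H) = √(2·58,500·190 / 4) = √5,557,500.0 ≈ 2,357.44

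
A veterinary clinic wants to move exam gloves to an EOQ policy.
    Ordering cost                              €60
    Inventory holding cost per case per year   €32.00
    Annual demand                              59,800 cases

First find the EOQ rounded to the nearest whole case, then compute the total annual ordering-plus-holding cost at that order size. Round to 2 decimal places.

€15,153.62

2DS/H = 2·59,800·60/32 = 224,250.00
EOQ = √224,250.00 ≈ 473.55 → Q = 474 cases
Annual ordering cost = (D/Q)·S = (59,800/474) × 60 = €7,569.62
Annual holding cost  = (Q/2)·H = (474/2) × 32 = €7,584.00
Total = €7,569.62 + €7,584.00 = €15,153.62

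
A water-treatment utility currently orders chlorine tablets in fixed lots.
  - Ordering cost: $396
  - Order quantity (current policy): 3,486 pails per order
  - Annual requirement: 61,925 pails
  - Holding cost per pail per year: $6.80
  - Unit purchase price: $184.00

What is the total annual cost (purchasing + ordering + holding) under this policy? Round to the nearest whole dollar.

$11,413,087

Ordering: D/Q × S = 61,925/3,486 × $396 = $7,034.51
Holding:  Q/2 × H = 3,486/2 × $6.8 = $11,852.40
Purchase cost = D·C = 61,925 × 184 = $11,394,200.00
Total = $7,034.51 + $11,852.40 + $11,394,200.00 = $11,413,086.91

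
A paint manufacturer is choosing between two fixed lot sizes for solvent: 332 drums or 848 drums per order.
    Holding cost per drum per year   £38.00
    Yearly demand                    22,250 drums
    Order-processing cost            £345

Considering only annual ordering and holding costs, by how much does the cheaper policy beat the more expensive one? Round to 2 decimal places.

£4,265.05

Annual cost at Q: ordering D·S/Q plus holding Q·H/2.
TC(332) = (22,250/332)×345 + (332/2)×38 = £29,429.23
TC(848) = (22,250/848)×345 + (848/2)×38 = £25,164.18
Lots of 848 are cheaper by £4,265.05.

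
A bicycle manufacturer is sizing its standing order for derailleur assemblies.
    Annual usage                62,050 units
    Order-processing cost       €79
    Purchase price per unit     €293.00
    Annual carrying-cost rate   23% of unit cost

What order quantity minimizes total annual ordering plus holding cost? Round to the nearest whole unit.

381 units

Carrying cost H = €293 × 23% = €67.3900/unit/yr
Optimal lot size Q* = (2 × 62,050 × €79 / €67.39)^½ ≈ 381.42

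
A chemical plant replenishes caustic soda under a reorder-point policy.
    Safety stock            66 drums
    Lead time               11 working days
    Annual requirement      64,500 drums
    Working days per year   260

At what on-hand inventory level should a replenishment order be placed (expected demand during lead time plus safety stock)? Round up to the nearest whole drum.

Daily demand d = 64,500 / 260 = 248.077 drums/day
Demand during lead time = 248.077 × 11 = 2,728.85
Reorder point = 2,728.85 + 66 = 2,794.85 → round up

2,795 drums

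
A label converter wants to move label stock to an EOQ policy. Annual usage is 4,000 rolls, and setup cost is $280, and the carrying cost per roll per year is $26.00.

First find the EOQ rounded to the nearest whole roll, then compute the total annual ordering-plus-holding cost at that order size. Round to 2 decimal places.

2DS/H = 2·4,000·280/26 = 86,153.85
EOQ = √86,153.85 ≈ 293.52 → Q = 294 rolls
Orders/yr = 4,000/294 = 13.605; ordering cost = 13.605 × $280 = $3,809.52
Average inventory = 294/2 = 147; holding cost = 147 × $26 = $3,822.00
Total = $3,809.52 + $3,822.00 = $7,631.52

$7,631.52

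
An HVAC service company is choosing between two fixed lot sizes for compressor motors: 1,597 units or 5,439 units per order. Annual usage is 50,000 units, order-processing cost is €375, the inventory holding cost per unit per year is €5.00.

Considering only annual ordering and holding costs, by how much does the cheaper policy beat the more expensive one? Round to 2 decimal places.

€1,311.56

For each Q, cost = (D/Q)·S + (Q/2)·H.
TC(1,597) = (50,000/1,597)×375 + (1,597/2)×5 = €15,733.26
TC(5,439) = (50,000/5,439)×375 + (5,439/2)×5 = €17,044.82
|ΔTC| = |€15,733.26 − €17,044.82| = €1,311.56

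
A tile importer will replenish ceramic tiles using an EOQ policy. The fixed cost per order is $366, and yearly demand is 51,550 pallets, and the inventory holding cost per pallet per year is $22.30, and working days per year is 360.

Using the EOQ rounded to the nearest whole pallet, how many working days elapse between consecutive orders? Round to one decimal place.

EOQ = √(2DS/H) = √(2 × 51,550 × 366 / 22.3)
    = √(1,692,134.53) ≈ 1,300.82 → Q = 1,301 pallets
Days between orders = 360 / (D/Q) = 360 / 39.623 ≈ 9.086

9.1 days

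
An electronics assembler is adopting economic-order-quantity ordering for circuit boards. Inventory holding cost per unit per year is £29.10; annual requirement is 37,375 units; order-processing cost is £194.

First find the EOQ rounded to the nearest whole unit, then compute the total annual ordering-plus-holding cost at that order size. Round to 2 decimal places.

2DS/H = 2·37,375·194/29.1 = 498,333.33
EOQ = √498,333.33 ≈ 705.93 → Q = 706 units
Ordering: D/Q × S = 37,375/706 × £194 = £10,270.18
Holding:  Q/2 × H = 706/2 × £29.1 = £10,272.30
Total = £10,270.18 + £10,272.30 = £20,542.48

£20,542.48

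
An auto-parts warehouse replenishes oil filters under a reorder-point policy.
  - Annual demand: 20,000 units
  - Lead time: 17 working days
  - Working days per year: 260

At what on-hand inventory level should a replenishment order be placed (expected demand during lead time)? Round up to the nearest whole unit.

Daily demand d = 20,000 / 260 = 76.923 units/day
Demand during lead time = 76.923 × 17 = 1,307.69
Reorder point = 1,307.69 → round up

1,308 units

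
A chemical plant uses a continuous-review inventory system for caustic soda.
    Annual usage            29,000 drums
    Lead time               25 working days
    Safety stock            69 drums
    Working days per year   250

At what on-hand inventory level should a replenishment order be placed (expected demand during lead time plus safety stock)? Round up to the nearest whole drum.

Daily demand d = 29,000 / 250 = 116.000 drums/day
Demand during lead time = 116.000 × 25 = 2,900.00
Reorder point = 2,900.00 + 69 = 2,969.00 → round up

2,969 drums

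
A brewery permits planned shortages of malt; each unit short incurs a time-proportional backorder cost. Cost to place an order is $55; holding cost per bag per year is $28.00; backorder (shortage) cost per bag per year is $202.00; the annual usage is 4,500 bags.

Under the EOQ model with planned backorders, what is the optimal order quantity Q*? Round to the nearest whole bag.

Q* = √(2DS/H) · √((H + b)/b)
   = √(2 × 4,500 × 55 / 28) · √((28 + 202) / 202)
   = 132.961 × 1.0671 ≈ 141.88

142 bags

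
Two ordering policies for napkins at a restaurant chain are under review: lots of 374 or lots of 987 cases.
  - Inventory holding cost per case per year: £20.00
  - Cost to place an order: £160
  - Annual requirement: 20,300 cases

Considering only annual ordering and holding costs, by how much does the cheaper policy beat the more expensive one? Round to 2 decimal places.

TC(Q) = (D/Q)S + (Q/2)H
TC(374) = (20,300/374)×160 + (374/2)×20 = £12,424.49
TC(987) = (20,300/987)×160 + (987/2)×20 = £13,160.78
Cheaper: Q = 374.  Difference = £736.29

£736.29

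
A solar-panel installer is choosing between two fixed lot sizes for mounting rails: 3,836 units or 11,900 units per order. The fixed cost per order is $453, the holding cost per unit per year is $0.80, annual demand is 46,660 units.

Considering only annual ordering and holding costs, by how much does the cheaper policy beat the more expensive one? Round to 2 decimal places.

$508.34

For each Q, cost = (D/Q)·S + (Q/2)·H.
TC(3,836) = (46,660/3,836)×453 + (3,836/2)×0.8 = $7,044.56
TC(11,900) = (46,660/11,900)×453 + (11,900/2)×0.8 = $6,536.22
Lots of 11,900 are cheaper by $508.34.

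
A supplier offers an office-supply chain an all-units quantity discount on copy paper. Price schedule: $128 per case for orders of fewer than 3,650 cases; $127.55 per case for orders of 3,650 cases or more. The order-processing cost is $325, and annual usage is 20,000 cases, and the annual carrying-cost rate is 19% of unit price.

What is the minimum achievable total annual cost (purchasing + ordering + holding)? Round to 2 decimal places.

$2,577,780.89

H₁ = 19%×$128 = $24.3200;  H₂ = 19%×$127.55 = $24.2345
EOQ₁ = √(2×20,000×325/24.3200) = 731.12  (< 3,650, feasible at tier 1)
EOQ₂ = √(2×20,000×325/24.2345) = 732.41  (< 3,650 → use Q = 3,650 at tier-2 price)
TC(tier 1 (EOQ₁), Q≈731.1) = $2,577,780.89
TC(tier 2, Q≈3,650.0) = $2,597,008.78
Minimum at tier 1 (EOQ₁): $2,577,780.89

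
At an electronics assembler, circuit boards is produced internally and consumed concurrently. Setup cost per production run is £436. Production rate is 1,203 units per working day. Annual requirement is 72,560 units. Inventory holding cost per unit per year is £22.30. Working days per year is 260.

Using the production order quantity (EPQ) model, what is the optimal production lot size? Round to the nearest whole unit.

d = 72,560/260 = 279.0769 units/day;  effective holding cost H(1 − d/p) = 22.3·(1 − 279.0769/1203) = 17.12675
Q* = √(2DS / H_eff) = √(2·72,560·436 / 17.12675) ≈ 1,922.07

1,922 units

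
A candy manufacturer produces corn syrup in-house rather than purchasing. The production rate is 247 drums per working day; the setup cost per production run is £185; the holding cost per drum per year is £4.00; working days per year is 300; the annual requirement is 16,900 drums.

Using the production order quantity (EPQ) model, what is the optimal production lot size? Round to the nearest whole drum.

Daily demand d = 16,900/300 = 56.333; p = 247; 1 − d/p = 0.77193
EPQ = √(2DS / (H(1 − d/p)))
    = √(2 × 16,900 × 185 / (4 × 0.77193)) ≈ 1,423.07

1,423 drums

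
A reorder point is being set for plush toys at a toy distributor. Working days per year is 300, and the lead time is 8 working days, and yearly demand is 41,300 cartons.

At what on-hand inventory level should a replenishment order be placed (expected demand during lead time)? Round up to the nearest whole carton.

Daily demand d = 41,300 / 300 = 137.667 cartons/day
Demand during lead time = 137.667 × 8 = 1,101.33
Reorder point = 1,101.33 → round up

1,102 cartons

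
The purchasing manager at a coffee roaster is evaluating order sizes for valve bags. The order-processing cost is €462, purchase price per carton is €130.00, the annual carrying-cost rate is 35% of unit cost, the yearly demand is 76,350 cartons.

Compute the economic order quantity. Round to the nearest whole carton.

1,245 cartons

Carrying cost H = €130 × 35% = €45.5000/carton/yr
2DS/H = 2·76,350·462/45.5 = 1,550,492.31
EOQ = √1,550,492.31 ≈ 1,245.19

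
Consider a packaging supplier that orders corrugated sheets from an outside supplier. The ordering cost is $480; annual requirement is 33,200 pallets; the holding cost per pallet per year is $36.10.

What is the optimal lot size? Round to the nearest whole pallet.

940 pallets

2DS/H = 2·33,200·480/36.1 = 882,880.89
EOQ = √882,880.89 ≈ 939.62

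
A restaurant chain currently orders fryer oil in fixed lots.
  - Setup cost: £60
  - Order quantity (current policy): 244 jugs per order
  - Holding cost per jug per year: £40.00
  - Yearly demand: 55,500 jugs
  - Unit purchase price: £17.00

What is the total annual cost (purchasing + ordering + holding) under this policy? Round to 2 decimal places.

Orders/yr = 55,500/244 = 227.459; ordering cost = 227.459 × £60 = £13,647.54
Average inventory = 244/2 = 122; holding cost = 122 × £40 = £4,880.00
Purchase cost = D·C = 55,500 × 17 = £943,500.00
Total = £13,647.54 + £4,880.00 + £943,500.00 = £962,027.54

£962,027.54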